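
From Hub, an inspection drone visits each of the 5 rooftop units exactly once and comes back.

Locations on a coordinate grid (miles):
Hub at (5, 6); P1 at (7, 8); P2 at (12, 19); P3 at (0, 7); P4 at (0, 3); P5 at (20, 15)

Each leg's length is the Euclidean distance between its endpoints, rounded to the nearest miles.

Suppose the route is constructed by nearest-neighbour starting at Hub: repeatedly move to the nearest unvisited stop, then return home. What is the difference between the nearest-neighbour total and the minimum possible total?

6 miles longer than the optimal tour.

Hub: P1=3, P3=5, P4=6, P2=15, P5=17 ⇒ P1
P1: P3=7, P4=9, P2=12, P5=15 ⇒ P3
P3: P4=4, P2=17, P5=22 ⇒ P4
P4: P2=20, P5=23 ⇒ P2
P2: P5=9 ⇒ P5
NN route Hub → P1 → P3 → P4 → P2 → P5 → Hub costs 60.
Optimal: Hub → P1 → P5 → P2 → P3 → P4 → Hub costs 54 (by enumerating all 60 distinct tours).
Excess = 60 − 54 = 6.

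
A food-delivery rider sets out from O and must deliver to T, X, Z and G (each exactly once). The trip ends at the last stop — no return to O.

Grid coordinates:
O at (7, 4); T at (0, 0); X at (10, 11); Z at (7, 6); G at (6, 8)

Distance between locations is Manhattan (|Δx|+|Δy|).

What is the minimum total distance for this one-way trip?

31 — the minimum one-way total.

There are 4! = 24 possible orderings.
O → T → X → Z → G: 11+21+8+3 = 43
O → T → X → G → Z: 11+21+7+3 = 42
O → T → Z → X → G: 11+13+8+7 = 39
O → T → Z → G → X: 11+13+3+7 = 34
O → T → G → X → Z: 11+14+7+8 = 40
O → T → G → Z → X: 11+14+3+8 = 36
O → X → T → Z → G: 10+21+13+3 = 47
O → X → T → G → Z: 10+21+14+3 = 48
O → X → Z → T → G: 10+8+13+14 = 45
O → X → Z → G → T: 10+8+3+14 = 35
O → X → G → T → Z: 10+7+14+13 = 44
O → X → G → Z → T: 10+7+3+13 = 33
O → Z → T → X → G: 2+13+21+7 = 43
O → Z → T → G → X: 2+13+14+7 = 36
… (10 more)
O → Z → X → G → T: 2+8+7+14 = 31  ← best
The minimum is 31.
One shortest path: O → Z → X → G → T.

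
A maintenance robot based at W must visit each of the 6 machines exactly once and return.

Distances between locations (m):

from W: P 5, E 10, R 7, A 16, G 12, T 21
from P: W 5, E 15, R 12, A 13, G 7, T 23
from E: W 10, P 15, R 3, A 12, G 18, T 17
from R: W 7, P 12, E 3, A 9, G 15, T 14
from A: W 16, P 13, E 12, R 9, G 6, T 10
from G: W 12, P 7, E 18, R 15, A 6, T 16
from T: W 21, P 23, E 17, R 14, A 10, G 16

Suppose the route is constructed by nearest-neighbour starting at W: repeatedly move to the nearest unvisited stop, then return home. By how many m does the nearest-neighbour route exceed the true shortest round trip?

13 m longer than the optimal tour.

From W: P=5, R=7, E=10, G=12, A=16, T=21 → choose P (5).
From P: G=7, R=12, A=13, E=15, T=23 → choose G (7).
From G: A=6, R=15, T=16, E=18 → choose A (6).
From A: R=9, T=10, E=12 → choose R (9).
From R: E=3, T=14 → choose E (3).
From E: T=17 → choose T (17).
NN route W → P → G → A → R → E → T → W costs 68.
Optimal: W → P → G → A → T → E → R → W costs 55 (by enumerating all 360 distinct tours).
Excess = 68 − 55 = 13.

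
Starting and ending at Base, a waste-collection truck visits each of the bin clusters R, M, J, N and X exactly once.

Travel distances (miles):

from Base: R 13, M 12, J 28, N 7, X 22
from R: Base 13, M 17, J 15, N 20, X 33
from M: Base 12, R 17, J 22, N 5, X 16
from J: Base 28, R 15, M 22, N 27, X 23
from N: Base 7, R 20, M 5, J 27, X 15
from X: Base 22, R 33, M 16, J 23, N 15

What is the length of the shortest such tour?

Base → R → M → J → N → X → Base: 13+17+22+27+15+22 = 116
Base → R → M → J → X → N → Base: 13+17+22+23+15+7 = 97
Base → R → M → N → J → X → Base: 13+17+5+27+23+22 = 107
Base → R → M → N → X → J → Base: 13+17+5+15+23+28 = 101
Base → R → M → X → J → N → Base: 13+17+16+23+27+7 = 103
Base → R → M → X → N → J → Base: 13+17+16+15+27+28 = 116
Base → R → J → M → N → X → Base: 13+15+22+5+15+22 = 92
Base → R → J → M → X → N → Base: 13+15+22+16+15+7 = 88
Base → R → J → N → M → X → Base: 13+15+27+5+16+22 = 98
Base → R → J → N → X → M → Base: 13+15+27+15+16+12 = 98
Base → R → J → X → M → N → Base: 13+15+23+16+5+7 = 79
Base → R → J → X → N → M → Base: 13+15+23+15+5+12 = 83
Base → R → N → M → J → X → Base: 13+20+5+22+23+22 = 105
Base → R → N → M → X → J → Base: 13+20+5+16+23+28 = 105
… (46 more)
The minimum is 79.
One optimal route: Base → R → J → X → M → N → Base (or its reverse).

Minimum total distance: 79 miles.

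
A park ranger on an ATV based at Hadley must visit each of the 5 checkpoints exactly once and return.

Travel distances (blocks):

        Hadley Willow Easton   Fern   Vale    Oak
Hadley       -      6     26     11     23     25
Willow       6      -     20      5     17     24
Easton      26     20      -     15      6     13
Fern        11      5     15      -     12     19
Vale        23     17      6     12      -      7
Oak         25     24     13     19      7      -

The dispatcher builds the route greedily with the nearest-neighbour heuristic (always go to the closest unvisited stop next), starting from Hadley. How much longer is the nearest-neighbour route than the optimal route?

The nearest-neighbour route is 3 blocks longer than optimal.

From Hadley: Willow=6, Fern=11, Vale=23, Oak=25, Easton=26 → choose Willow (6).
From Willow: Fern=5, Vale=17, Easton=20, Oak=24 → choose Fern (5).
From Fern: Vale=12, Easton=15, Oak=19 → choose Vale (12).
From Vale: Easton=6, Oak=7 → choose Easton (6).
From Easton: Oak=13 → choose Oak (13).
NN route Hadley → Willow → Fern → Vale → Easton → Oak → Hadley costs 67.
Optimal: Hadley → Willow → Fern → Easton → Vale → Oak → Hadley costs 64 (by enumerating all 60 distinct tours).
Excess = 67 − 64 = 3.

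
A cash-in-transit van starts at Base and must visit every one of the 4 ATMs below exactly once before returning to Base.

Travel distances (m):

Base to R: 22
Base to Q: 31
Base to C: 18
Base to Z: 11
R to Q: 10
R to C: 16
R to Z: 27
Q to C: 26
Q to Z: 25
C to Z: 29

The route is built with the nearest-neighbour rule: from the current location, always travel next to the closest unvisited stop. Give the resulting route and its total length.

Total distance 80 m via the nearest-neighbour route Base → Z → Q → R → C → Base.

Base → [Z:11 / C:18 / R:22 / Q:31] → Z (11)
Z → [Q:25 / R:27 / C:29] → Q (25)
Q → [R:10 / C:26] → R (10)
R → [C:16] → C (16)
Return C→Base: 18.
Total = 11 + 25 + 10 + 16 + 18 = 80.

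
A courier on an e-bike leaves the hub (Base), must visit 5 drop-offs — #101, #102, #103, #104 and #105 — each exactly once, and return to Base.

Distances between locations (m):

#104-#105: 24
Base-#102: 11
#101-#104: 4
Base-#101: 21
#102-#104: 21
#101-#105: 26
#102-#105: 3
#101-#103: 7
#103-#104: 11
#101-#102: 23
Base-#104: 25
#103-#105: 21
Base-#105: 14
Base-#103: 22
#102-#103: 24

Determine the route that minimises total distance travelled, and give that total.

Base→#101→#102→#103→#104→#105→Base: 21+23+24+11+24+14 = 117
Base→#101→#102→#103→#105→#104→Base: 21+23+24+21+24+25 = 138
Base→#101→#102→#104→#103→#105→Base: 21+23+21+11+21+14 = 111
Base→#101→#102→#104→#105→#103→Base: 21+23+21+24+21+22 = 132
Base→#101→#102→#105→#103→#104→Base: 21+23+3+21+11+25 = 104
Base→#101→#102→#105→#104→#103→Base: 21+23+3+24+11+22 = 104
Base→#101→#103→#102→#104→#105→Base: 21+7+24+21+24+14 = 111
Base→#101→#103→#102→#105→#104→Base: 21+7+24+3+24+25 = 104
Base→#101→#103→#104→#102→#105→Base: 21+7+11+21+3+14 = 77
Base→#101→#103→#104→#105→#102→Base: 21+7+11+24+3+11 = 77
Base→#101→#103→#105→#102→#104→Base: 21+7+21+3+21+25 = 98
Base→#101→#103→#105→#104→#102→Base: 21+7+21+24+21+11 = 105
Base→#101→#104→#102→#103→#105→Base: 21+4+21+24+21+14 = 105
Base→#101→#104→#102→#105→#103→Base: 21+4+21+3+21+22 = 92
… (46 more)
Base→#101→#104→#103→#105→#102→Base: 21+4+11+21+3+11 = 71  ← best
The minimum is 71.
One optimal route: Base → #101 → #104 → #103 → #105 → #102 → Base (or its reverse).

Shortest round trip = 71 m.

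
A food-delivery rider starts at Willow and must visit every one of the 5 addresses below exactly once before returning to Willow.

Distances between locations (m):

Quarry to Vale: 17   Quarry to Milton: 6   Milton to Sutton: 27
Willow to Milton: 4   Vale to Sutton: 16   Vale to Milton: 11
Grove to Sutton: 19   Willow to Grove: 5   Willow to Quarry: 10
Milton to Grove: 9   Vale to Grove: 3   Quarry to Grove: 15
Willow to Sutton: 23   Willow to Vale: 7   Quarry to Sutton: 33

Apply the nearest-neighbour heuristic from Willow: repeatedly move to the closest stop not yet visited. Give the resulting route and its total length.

Nearest-neighbour total = 67 m; route Willow → Milton → Quarry → Grove → Vale → Sutton → Willow.

Willow → [Milton:4 / Grove:5 / Vale:7 / Quarry:10 / Sutton:23] → Milton (4)
Milton → [Quarry:6 / Grove:9 / Vale:11 / Sutton:27] → Quarry (6)
Quarry → [Grove:15 / Vale:17 / Sutton:33] → Grove (15)
Grove → [Vale:3 / Sutton:19] → Vale (3)
Vale → [Sutton:16] → Sutton (16)
Return Sutton→Willow: 23.
Total = 4 + 6 + 15 + 3 + 16 + 23 = 67.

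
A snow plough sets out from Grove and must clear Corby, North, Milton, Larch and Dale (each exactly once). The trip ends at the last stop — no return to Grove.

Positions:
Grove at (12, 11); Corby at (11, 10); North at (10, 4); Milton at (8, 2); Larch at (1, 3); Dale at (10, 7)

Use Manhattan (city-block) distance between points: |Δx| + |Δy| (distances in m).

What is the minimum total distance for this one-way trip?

21 m — the minimum one-way total.

There are 5! = 120 possible orderings.
Grove→Corby→North→Milton→Larch→Dale: 2+7+4+8+13 = 34
Grove→Corby→North→Milton→Dale→Larch: 2+7+4+7+13 = 33
Grove→Corby→North→Larch→Milton→Dale: 2+7+10+8+7 = 34
Grove→Corby→North→Larch→Dale→Milton: 2+7+10+13+7 = 39
Grove→Corby→North→Dale→Milton→Larch: 2+7+3+7+8 = 27
Grove→Corby→North→Dale→Larch→Milton: 2+7+3+13+8 = 33
Grove→Corby→Milton→North→Larch→Dale: 2+11+4+10+13 = 40
Grove→Corby→Milton→North→Dale→Larch: 2+11+4+3+13 = 33
Grove→Corby→Milton→Larch→North→Dale: 2+11+8+10+3 = 34
Grove→Corby→Milton→Larch→Dale→North: 2+11+8+13+3 = 37
Grove→Corby→Milton→Dale→North→Larch: 2+11+7+3+10 = 33
Grove→Corby→Milton→Dale→Larch→North: 2+11+7+13+10 = 43
Grove→Corby→Larch→North→Milton→Dale: 2+17+10+4+7 = 40
Grove→Corby→Larch→North→Dale→Milton: 2+17+10+3+7 = 39
… (106 more)
Grove→Corby→Dale→North→Milton→Larch: 2+4+3+4+8 = 21  ← best
The minimum is 21.
One shortest path: Grove → Corby → Dale → North → Milton → Larch.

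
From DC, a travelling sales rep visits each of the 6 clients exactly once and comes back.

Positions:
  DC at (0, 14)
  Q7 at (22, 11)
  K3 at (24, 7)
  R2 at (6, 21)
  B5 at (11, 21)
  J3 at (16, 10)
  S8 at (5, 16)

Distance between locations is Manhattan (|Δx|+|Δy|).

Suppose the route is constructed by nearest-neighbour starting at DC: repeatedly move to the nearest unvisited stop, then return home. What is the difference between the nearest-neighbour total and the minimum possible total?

From DC: S8=7, R2=13, B5=18, J3=20, Q7=25, K3=31 → choose S8 (7).
From S8: R2=6, B5=11, J3=17, Q7=22, K3=28 → choose R2 (6).
From R2: B5=5, J3=21, Q7=26, K3=32 → choose B5 (5).
From B5: J3=16, Q7=21, K3=27 → choose J3 (16).
From J3: Q7=7, K3=11 → choose Q7 (7).
From Q7: K3=6 → choose K3 (6).
NN route DC → S8 → R2 → B5 → J3 → Q7 → K3 → DC costs 78.
Optimal: DC → Q7 → K3 → J3 → B5 → R2 → S8 → DC costs 76 (by enumerating all 360 distinct tours).
Excess = 78 − 76 = 2.

2 longer than the optimal tour.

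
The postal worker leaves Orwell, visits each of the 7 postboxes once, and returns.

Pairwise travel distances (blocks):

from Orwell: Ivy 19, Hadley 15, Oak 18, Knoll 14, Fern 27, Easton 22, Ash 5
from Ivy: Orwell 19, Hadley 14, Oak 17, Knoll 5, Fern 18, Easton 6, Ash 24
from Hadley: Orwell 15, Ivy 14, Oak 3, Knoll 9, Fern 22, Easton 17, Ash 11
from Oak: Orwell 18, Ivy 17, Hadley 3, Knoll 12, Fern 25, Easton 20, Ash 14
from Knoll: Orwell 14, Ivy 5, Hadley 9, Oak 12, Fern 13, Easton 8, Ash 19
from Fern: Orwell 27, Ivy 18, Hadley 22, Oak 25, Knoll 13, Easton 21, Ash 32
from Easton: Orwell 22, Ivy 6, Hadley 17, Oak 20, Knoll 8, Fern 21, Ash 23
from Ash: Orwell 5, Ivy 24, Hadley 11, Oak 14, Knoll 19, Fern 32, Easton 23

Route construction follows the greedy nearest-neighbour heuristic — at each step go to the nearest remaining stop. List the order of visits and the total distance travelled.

From Orwell: distances to unvisited — Ash=5, Knoll=14, Hadley=15, Oak=18, Ivy=19, Easton=22, Fern=27. Nearest is Ash (5).
From Ash: distances to unvisited — Hadley=11, Oak=14, Knoll=19, Easton=23, Ivy=24, Fern=32. Nearest is Hadley (11).
From Hadley: distances to unvisited — Oak=3, Knoll=9, Ivy=14, Easton=17, Fern=22. Nearest is Oak (3).
From Oak: distances to unvisited — Knoll=12, Ivy=17, Easton=20, Fern=25. Nearest is Knoll (12).
From Knoll: distances to unvisited — Ivy=5, Easton=8, Fern=13. Nearest is Ivy (5).
From Ivy: distances to unvisited — Easton=6, Fern=18. Nearest is Easton (6).
From Easton: distances to unvisited — Fern=21. Nearest is Fern (21).
Return Fern→Orwell: 27.
Total = 5 + 11 + 3 + 12 + 5 + 6 + 21 + 27 = 90.

Nearest-neighbour total = 90 blocks; route Orwell → Ash → Hadley → Oak → Knoll → Ivy → Easton → Fern → Orwell.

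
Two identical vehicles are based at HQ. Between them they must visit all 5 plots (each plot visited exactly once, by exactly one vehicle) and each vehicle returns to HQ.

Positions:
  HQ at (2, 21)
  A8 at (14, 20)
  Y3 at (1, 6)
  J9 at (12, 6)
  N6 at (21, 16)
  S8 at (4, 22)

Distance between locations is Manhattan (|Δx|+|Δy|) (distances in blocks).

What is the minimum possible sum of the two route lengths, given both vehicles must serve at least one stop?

76 blocks — the smallest possible combined total.

Check every non-empty split of the stops between the two vehicles; for each half take its own optimal tour:
  {A8} + {Y3, J9, N6, S8}: 26 + 72 = 98
  {Y3} + {A8, J9, N6, S8}: 32 + 70 = 102
  {A8, Y3} + {J9, N6, S8}: 56 + 70 = 126
  {J9} + {A8, Y3, N6, S8}: 50 + 72 = 122
  {A8, J9} + {Y3, N6, S8}: 54 + 72 = 126
  {Y3, J9} + {A8, N6, S8}: 52 + 50 = 102
  … (15 splits in total)
  {A8, Y3, J9, N6} + {S8}: 70 + 6 = 76  ← best
Best: vehicle 1 HQ → A8 → N6 → J9 → Y3 → HQ = 70; vehicle 2 HQ → S8 → HQ = 6; combined 76.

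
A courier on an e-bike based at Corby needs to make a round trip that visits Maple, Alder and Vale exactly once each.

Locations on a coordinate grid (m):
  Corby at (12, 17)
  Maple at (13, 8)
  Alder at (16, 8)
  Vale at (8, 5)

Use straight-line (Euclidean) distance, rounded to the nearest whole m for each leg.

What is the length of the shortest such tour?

Corby - Maple - Alder - Vale - Corby: 9+3+9+13 = 34
Corby - Maple - Vale - Alder - Corby: 9+6+9+10 = 34
Corby - Alder - Maple - Vale - Corby: 10+3+6+13 = 32
The minimum is 32.
One optimal route: Corby → Alder → Maple → Vale → Corby (or its reverse).

Minimum total distance: 32 m.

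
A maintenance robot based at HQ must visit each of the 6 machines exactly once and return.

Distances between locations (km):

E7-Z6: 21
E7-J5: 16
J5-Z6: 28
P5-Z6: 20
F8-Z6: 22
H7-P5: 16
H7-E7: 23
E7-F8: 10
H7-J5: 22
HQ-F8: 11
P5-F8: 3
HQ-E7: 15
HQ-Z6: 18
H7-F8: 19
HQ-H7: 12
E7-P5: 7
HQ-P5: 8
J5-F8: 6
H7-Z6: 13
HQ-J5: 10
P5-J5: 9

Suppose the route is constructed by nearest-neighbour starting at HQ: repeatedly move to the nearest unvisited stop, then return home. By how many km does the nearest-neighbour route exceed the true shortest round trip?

7 km longer than the optimal tour.

HQ: P5=8, J5=10, F8=11, H7=12, E7=15, Z6=18 ⇒ P5
P5: F8=3, E7=7, J5=9, H7=16, Z6=20 ⇒ F8
F8: J5=6, E7=10, H7=19, Z6=22 ⇒ J5
J5: E7=16, H7=22, Z6=28 ⇒ E7
E7: Z6=21, H7=23 ⇒ Z6
Z6: H7=13 ⇒ H7
NN route HQ → P5 → F8 → J5 → E7 → Z6 → H7 → HQ costs 79.
Optimal: HQ → H7 → Z6 → E7 → P5 → F8 → J5 → HQ costs 72 (by enumerating all 360 distinct tours).
Excess = 79 − 72 = 7.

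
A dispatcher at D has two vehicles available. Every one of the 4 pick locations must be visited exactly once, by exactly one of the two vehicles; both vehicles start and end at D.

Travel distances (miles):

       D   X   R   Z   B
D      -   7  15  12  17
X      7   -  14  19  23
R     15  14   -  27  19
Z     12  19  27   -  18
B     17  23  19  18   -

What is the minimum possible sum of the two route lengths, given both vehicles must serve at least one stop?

78 miles — the smallest possible combined total.

Check every non-empty split of the stops between the two vehicles; for each half take its own optimal tour:
  {X} + {R, Z, B}: 14 + 64 = 78
  {R} + {X, Z, B}: 30 + 60 = 90
  {X, R} + {Z, B}: 36 + 47 = 83
  {Z} + {X, R, B}: 24 + 57 = 81
  {X, Z} + {R, B}: 38 + 51 = 89
  {R, Z} + {X, B}: 54 + 47 = 101
  … (7 splits in total)
Best: vehicle 1 D → X → D = 14; vehicle 2 D → R → B → Z → D = 64; combined 78.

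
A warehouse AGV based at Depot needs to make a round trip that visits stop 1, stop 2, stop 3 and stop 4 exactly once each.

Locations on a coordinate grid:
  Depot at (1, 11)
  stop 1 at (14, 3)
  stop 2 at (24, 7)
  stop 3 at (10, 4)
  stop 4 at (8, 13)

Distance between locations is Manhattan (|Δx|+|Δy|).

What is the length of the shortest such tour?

Shortest round trip = 66.

With 4 stops there are 4!/2 = 12 distinct round trips (a route and its reverse cost the same).
Depot-stop 1-stop 2-stop 3-stop 4-Depot: 21+14+17+11+9 = 72
Depot-stop 1-stop 2-stop 4-stop 3-Depot: 21+14+22+11+16 = 84
Depot-stop 1-stop 3-stop 2-stop 4-Depot: 21+5+17+22+9 = 74
Depot-stop 1-stop 3-stop 4-stop 2-Depot: 21+5+11+22+27 = 86
Depot-stop 1-stop 4-stop 2-stop 3-Depot: 21+16+22+17+16 = 92
Depot-stop 1-stop 4-stop 3-stop 2-Depot: 21+16+11+17+27 = 92
Depot-stop 2-stop 1-stop 3-stop 4-Depot: 27+14+5+11+9 = 66
Depot-stop 2-stop 1-stop 4-stop 3-Depot: 27+14+16+11+16 = 84
Depot-stop 2-stop 3-stop 1-stop 4-Depot: 27+17+5+16+9 = 74
Depot-stop 2-stop 4-stop 1-stop 3-Depot: 27+22+16+5+16 = 86
Depot-stop 3-stop 1-stop 2-stop 4-Depot: 16+5+14+22+9 = 66
Depot-stop 3-stop 2-stop 1-stop 4-Depot: 16+17+14+16+9 = 72
The minimum is 66.
One optimal route: Depot → stop 2 → stop 1 → stop 3 → stop 4 → Depot (or its reverse).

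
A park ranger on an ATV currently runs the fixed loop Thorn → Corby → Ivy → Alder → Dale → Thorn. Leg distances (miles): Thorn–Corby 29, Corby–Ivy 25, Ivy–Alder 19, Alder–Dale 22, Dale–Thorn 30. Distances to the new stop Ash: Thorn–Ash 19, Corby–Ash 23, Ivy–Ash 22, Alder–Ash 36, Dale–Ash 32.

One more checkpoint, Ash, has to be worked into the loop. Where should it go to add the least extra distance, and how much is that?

Adding 13 miles by placing Ash on the Thorn–Corby leg.

Insertion cost between consecutive stops i–j is d(i,Ash) + d(Ash,j) − d(i,j):
  between Thorn and Corby: 19 + 23 − 29 = 13
  between Corby and Ivy: 23 + 22 − 25 = 20
  between Ivy and Alder: 22 + 36 − 19 = 39
  between Alder and Dale: 36 + 32 − 22 = 46
  between Dale and Thorn: 32 + 19 − 30 = 21
Cheapest insertion is between Thorn and Corby, adding 13.
New total = 125 + 13 = 138.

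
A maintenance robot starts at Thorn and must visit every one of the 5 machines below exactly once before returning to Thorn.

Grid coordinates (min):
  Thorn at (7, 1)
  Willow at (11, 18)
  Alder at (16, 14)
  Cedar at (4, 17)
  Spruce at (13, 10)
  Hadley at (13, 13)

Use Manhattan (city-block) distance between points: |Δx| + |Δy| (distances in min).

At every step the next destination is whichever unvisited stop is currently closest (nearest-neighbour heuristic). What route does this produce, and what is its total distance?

From Thorn: distances to unvisited — Spruce=15, Hadley=18, Cedar=19, Willow=21, Alder=22. Nearest is Spruce (15).
From Spruce: distances to unvisited — Hadley=3, Alder=7, Willow=10, Cedar=16. Nearest is Hadley (3).
From Hadley: distances to unvisited — Alder=4, Willow=7, Cedar=13. Nearest is Alder (4).
From Alder: distances to unvisited — Willow=9, Cedar=15. Nearest is Willow (9).
From Willow: distances to unvisited — Cedar=8. Nearest is Cedar (8).
Return Cedar→Thorn: 19.
Total = 15 + 3 + 4 + 9 + 8 + 19 = 58.

Nearest-neighbour total = 58 min; route Thorn → Spruce → Hadley → Alder → Willow → Cedar → Thorn.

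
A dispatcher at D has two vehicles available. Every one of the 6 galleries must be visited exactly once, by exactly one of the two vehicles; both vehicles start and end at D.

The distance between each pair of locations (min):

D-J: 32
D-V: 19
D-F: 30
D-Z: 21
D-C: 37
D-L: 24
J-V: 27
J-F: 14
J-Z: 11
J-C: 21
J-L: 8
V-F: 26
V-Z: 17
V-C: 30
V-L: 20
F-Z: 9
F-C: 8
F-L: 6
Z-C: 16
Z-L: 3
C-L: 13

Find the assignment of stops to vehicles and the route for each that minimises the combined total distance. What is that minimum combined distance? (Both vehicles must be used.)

There are 2^5 − 1 = 31 ways to divide the 6 stops into two non-empty groups. For each, the best each vehicle can do is its own shortest tour through its group:
  {J} + {V, F, Z, C, L}: 64 + 87 = 151
  {V} + {J, F, Z, C, L}: 38 + 91 = 129
  {J, V} + {F, Z, C, L}: 78 + 75 = 153
  {F} + {J, V, Z, C, L}: 60 + 102 = 162
  {J, F} + {V, Z, C, L}: 76 + 86 = 162
  {V, F} + {J, Z, C, L}: 75 + 90 = 165
  … (31 splits in total)
Best: vehicle 1 D → V → D = 38; vehicle 2 D → J → F → C → L → Z → D = 91; combined 129.

129 min — the smallest possible combined total.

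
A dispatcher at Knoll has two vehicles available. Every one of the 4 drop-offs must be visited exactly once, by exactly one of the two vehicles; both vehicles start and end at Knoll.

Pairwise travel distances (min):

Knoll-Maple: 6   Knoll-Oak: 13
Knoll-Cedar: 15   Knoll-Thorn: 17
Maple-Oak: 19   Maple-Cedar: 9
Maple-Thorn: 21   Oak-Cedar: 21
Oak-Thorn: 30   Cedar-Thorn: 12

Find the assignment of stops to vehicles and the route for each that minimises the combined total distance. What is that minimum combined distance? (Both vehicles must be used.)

Check every non-empty split of the stops between the two vehicles; for each half take its own optimal tour:
  {Maple} + {Oak, Cedar, Thorn}: 12 + 63 = 75
  {Oak} + {Maple, Cedar, Thorn}: 26 + 44 = 70
  {Maple, Oak} + {Cedar, Thorn}: 38 + 44 = 82
  {Cedar} + {Maple, Oak, Thorn}: 30 + 70 = 100
  {Maple, Cedar} + {Oak, Thorn}: 30 + 60 = 90
  {Oak, Cedar} + {Maple, Thorn}: 49 + 44 = 93
  … (7 splits in total)
Best: vehicle 1 Knoll → Oak → Knoll = 26; vehicle 2 Knoll → Maple → Cedar → Thorn → Knoll = 44; combined 70.

Minimum combined distance: 70 min.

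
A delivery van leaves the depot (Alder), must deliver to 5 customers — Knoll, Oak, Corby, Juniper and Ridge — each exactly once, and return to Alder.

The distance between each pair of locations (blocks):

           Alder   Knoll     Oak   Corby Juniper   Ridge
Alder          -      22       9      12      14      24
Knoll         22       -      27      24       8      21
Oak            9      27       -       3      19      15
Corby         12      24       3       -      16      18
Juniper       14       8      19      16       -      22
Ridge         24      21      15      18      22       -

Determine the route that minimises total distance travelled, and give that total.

There are 60 distinct closed tours to check (reversals are equivalent).
Alder → Knoll → Oak → Corby → Juniper → Ridge → Alder: 22+27+3+16+22+24 = 114
Alder → Knoll → Oak → Corby → Ridge → Juniper → Alder: 22+27+3+18+22+14 = 106
Alder → Knoll → Oak → Juniper → Corby → Ridge → Alder: 22+27+19+16+18+24 = 126
Alder → Knoll → Oak → Juniper → Ridge → Corby → Alder: 22+27+19+22+18+12 = 120
Alder → Knoll → Oak → Ridge → Corby → Juniper → Alder: 22+27+15+18+16+14 = 112
Alder → Knoll → Oak → Ridge → Juniper → Corby → Alder: 22+27+15+22+16+12 = 114
Alder → Knoll → Corby → Oak → Juniper → Ridge → Alder: 22+24+3+19+22+24 = 114
Alder → Knoll → Corby → Oak → Ridge → Juniper → Alder: 22+24+3+15+22+14 = 100
Alder → Knoll → Corby → Juniper → Oak → Ridge → Alder: 22+24+16+19+15+24 = 120
Alder → Knoll → Corby → Juniper → Ridge → Oak → Alder: 22+24+16+22+15+9 = 108
Alder → Knoll → Corby → Ridge → Oak → Juniper → Alder: 22+24+18+15+19+14 = 112
Alder → Knoll → Corby → Ridge → Juniper → Oak → Alder: 22+24+18+22+19+9 = 114
Alder → Knoll → Juniper → Oak → Corby → Ridge → Alder: 22+8+19+3+18+24 = 94
Alder → Knoll → Juniper → Oak → Ridge → Corby → Alder: 22+8+19+15+18+12 = 94
… (46 more)
Alder → Oak → Corby → Ridge → Knoll → Juniper → Alder: 9+3+18+21+8+14 = 73  ← best
The minimum is 73.
One optimal route: Alder → Oak → Corby → Ridge → Knoll → Juniper → Alder (or its reverse).

Shortest round trip = 73 blocks.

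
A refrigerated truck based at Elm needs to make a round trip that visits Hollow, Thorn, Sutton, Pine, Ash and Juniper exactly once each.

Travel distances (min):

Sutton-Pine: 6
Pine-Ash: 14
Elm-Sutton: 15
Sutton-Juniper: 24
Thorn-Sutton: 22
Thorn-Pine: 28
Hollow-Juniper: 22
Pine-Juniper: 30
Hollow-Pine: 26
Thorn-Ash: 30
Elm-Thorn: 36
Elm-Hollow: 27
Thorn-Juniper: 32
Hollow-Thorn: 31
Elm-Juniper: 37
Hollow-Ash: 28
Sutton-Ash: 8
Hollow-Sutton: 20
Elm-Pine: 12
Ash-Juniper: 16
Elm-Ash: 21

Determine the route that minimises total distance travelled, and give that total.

Shortest round trip = 130 min.

Elm→Hollow→Thorn→Sutton→Pine→Ash→Juniper→Elm: 27+31+22+6+14+16+37 = 153
Elm→Hollow→Thorn→Sutton→Pine→Juniper→Ash→Elm: 27+31+22+6+30+16+21 = 153
Elm→Hollow→Thorn→Sutton→Ash→Pine→Juniper→Elm: 27+31+22+8+14+30+37 = 169
Elm→Hollow→Thorn→Sutton→Ash→Juniper→Pine→Elm: 27+31+22+8+16+30+12 = 146
Elm→Hollow→Thorn→Sutton→Juniper→Pine→Ash→Elm: 27+31+22+24+30+14+21 = 169
Elm→Hollow→Thorn→Sutton→Juniper→Ash→Pine→Elm: 27+31+22+24+16+14+12 = 146
Elm→Hollow→Thorn→Pine→Sutton→Ash→Juniper→Elm: 27+31+28+6+8+16+37 = 153
Elm→Hollow→Thorn→Pine→Sutton→Juniper→Ash→Elm: 27+31+28+6+24+16+21 = 153
… (352 more)
Elm→Pine→Sutton→Thorn→Hollow→Juniper→Ash→Elm: 12+6+22+31+22+16+21 = 130  ← best
The minimum is 130.
One optimal route: Elm → Pine → Sutton → Thorn → Hollow → Juniper → Ash → Elm (or its reverse).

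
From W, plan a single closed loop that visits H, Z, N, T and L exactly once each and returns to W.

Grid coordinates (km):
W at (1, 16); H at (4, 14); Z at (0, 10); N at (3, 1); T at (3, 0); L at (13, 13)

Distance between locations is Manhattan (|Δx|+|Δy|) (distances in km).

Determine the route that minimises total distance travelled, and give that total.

Minimum total distance: 58 km.

There are 60 distinct closed tours to check (reversals are equivalent).
W-H-Z-N-T-L-W: 5+8+12+1+23+15 = 64
W-H-Z-N-L-T-W: 5+8+12+22+23+18 = 88
W-H-Z-T-N-L-W: 5+8+13+1+22+15 = 64
W-H-Z-T-L-N-W: 5+8+13+23+22+17 = 88
W-H-Z-L-N-T-W: 5+8+16+22+1+18 = 70
W-H-Z-L-T-N-W: 5+8+16+23+1+17 = 70
W-H-N-Z-T-L-W: 5+14+12+13+23+15 = 82
W-H-N-Z-L-T-W: 5+14+12+16+23+18 = 88
W-H-N-T-Z-L-W: 5+14+1+13+16+15 = 64
W-H-N-T-L-Z-W: 5+14+1+23+16+7 = 66
W-H-N-L-Z-T-W: 5+14+22+16+13+18 = 88
W-H-N-L-T-Z-W: 5+14+22+23+13+7 = 84
W-H-T-Z-N-L-W: 5+15+13+12+22+15 = 82
W-H-T-Z-L-N-W: 5+15+13+16+22+17 = 88
… (46 more)
W-H-L-N-T-Z-W: 5+10+22+1+13+7 = 58  ← best
The minimum is 58.
One optimal route: W → H → L → N → T → Z → W (or its reverse).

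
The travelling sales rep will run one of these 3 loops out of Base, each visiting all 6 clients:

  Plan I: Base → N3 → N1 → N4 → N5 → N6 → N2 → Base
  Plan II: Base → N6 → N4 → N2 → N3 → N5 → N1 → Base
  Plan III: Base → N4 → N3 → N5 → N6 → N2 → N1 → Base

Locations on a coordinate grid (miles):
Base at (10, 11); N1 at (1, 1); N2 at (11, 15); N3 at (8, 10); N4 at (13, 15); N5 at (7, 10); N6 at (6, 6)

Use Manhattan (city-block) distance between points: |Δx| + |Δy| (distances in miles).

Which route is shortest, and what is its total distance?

Shortest is Plan II, total 70 miles.

Plan I: 3 + 16 + 26 + 11 + 5 + 14 + 5 = 80
Plan II: 9 + 16 + 2 + 8 + 1 + 15 + 19 = 70
Plan III: 7 + 10 + 1 + 5 + 14 + 24 + 19 = 80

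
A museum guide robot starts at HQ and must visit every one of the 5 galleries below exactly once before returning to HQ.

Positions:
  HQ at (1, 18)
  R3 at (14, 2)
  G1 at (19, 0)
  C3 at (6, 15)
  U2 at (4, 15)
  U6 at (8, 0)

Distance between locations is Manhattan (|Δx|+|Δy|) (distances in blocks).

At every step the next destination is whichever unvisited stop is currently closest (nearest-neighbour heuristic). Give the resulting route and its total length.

At HQ the remaining stops are U2 6, C3 8, U6 25, R3 29, G1 36; go to U2.
At U2 the remaining stops are C3 2, U6 19, R3 23, G1 30; go to C3.
At C3 the remaining stops are U6 17, R3 21, G1 28; go to U6.
At U6 the remaining stops are R3 8, G1 11; go to R3.
At R3 the remaining stops are G1 7; go to G1.
Return G1→HQ: 36.
Total = 6 + 2 + 17 + 8 + 7 + 36 = 76.

76 blocks along HQ → U2 → C3 → U6 → R3 → G1 → HQ.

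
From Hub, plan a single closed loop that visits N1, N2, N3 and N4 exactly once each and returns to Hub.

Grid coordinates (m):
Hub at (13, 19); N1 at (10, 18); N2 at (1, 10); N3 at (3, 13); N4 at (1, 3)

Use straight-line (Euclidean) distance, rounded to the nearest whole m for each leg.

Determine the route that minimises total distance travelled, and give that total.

Hub→N1→N2→N3→N4→Hub: 3+12+4+10+20 = 49
Hub→N1→N2→N4→N3→Hub: 3+12+7+10+12 = 44
Hub→N1→N3→N2→N4→Hub: 3+9+4+7+20 = 43
Hub→N1→N3→N4→N2→Hub: 3+9+10+7+15 = 44
Hub→N1→N4→N2→N3→Hub: 3+17+7+4+12 = 43
Hub→N1→N4→N3→N2→Hub: 3+17+10+4+15 = 49
Hub→N2→N1→N3→N4→Hub: 15+12+9+10+20 = 66
Hub→N2→N1→N4→N3→Hub: 15+12+17+10+12 = 66
Hub→N2→N3→N1→N4→Hub: 15+4+9+17+20 = 65
Hub→N2→N4→N1→N3→Hub: 15+7+17+9+12 = 60
Hub→N3→N1→N2→N4→Hub: 12+9+12+7+20 = 60
Hub→N3→N2→N1→N4→Hub: 12+4+12+17+20 = 65
The minimum is 43.
One optimal route: Hub → N1 → N3 → N2 → N4 → Hub (or its reverse).

43 m — the shortest possible round trip.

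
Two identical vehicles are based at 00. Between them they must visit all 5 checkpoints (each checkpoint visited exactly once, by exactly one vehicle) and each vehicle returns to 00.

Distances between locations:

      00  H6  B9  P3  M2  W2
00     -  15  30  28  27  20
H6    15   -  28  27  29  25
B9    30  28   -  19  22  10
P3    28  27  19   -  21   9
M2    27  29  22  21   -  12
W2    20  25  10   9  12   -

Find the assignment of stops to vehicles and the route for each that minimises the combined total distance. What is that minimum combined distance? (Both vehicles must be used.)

126 — the smallest possible combined total.

Check every non-empty split of the stops between the two vehicles; for each half take its own optimal tour:
  {H6} + {B9, P3, M2, W2}: 30 + 96 = 126
  {B9} + {H6, P3, M2, W2}: 60 + 90 = 150
  {H6, B9} + {P3, M2, W2}: 73 + 76 = 149
  {P3} + {H6, B9, M2, W2}: 56 + 92 = 148
  {H6, P3} + {B9, M2, W2}: 70 + 79 = 149
  {B9, P3} + {H6, M2, W2}: 77 + 76 = 153
  … (15 splits in total)
Best: vehicle 1 00 → H6 → 00 = 30; vehicle 2 00 → P3 → B9 → W2 → M2 → 00 = 96; combined 126.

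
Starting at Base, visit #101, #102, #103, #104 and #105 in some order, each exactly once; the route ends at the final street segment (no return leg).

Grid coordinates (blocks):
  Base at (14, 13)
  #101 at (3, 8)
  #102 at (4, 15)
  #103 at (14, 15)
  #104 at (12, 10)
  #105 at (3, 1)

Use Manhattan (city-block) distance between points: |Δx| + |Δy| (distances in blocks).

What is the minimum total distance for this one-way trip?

Minimum one-way distance = 37 blocks.

There are 5! = 120 possible orderings.
Base → #101 → #102 → #103 → #104 → #105: 16+8+10+7+18 = 59
Base → #101 → #102 → #103 → #105 → #104: 16+8+10+25+18 = 77
Base → #101 → #102 → #104 → #103 → #105: 16+8+13+7+25 = 69
Base → #101 → #102 → #104 → #105 → #103: 16+8+13+18+25 = 80
Base → #101 → #102 → #105 → #103 → #104: 16+8+15+25+7 = 71
Base → #101 → #102 → #105 → #104 → #103: 16+8+15+18+7 = 64
Base → #101 → #103 → #102 → #104 → #105: 16+18+10+13+18 = 75
Base → #101 → #103 → #102 → #105 → #104: 16+18+10+15+18 = 77
Base → #101 → #103 → #104 → #102 → #105: 16+18+7+13+15 = 69
Base → #101 → #103 → #104 → #105 → #102: 16+18+7+18+15 = 74
Base → #101 → #103 → #105 → #102 → #104: 16+18+25+15+13 = 87
Base → #101 → #103 → #105 → #104 → #102: 16+18+25+18+13 = 90
Base → #101 → #104 → #102 → #103 → #105: 16+11+13+10+25 = 75
Base → #101 → #104 → #102 → #105 → #103: 16+11+13+15+25 = 80
… (106 more)
Base → #103 → #104 → #102 → #101 → #105: 2+7+13+8+7 = 37  ← best
The minimum is 37.
One shortest path: Base → #103 → #104 → #102 → #101 → #105.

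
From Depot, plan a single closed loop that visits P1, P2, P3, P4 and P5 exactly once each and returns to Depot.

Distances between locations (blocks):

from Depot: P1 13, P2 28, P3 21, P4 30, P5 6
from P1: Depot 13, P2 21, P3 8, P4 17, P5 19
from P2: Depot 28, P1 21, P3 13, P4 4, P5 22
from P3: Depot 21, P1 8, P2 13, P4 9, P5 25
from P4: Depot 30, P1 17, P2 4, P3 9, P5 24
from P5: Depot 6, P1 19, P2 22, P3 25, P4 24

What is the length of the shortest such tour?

With 5 stops there are 5!/2 = 60 distinct round trips (a route and its reverse cost the same).
Depot→P1→P2→P3→P4→P5→Depot: 13+21+13+9+24+6 = 86
Depot→P1→P2→P3→P5→P4→Depot: 13+21+13+25+24+30 = 126
Depot→P1→P2→P4→P3→P5→Depot: 13+21+4+9+25+6 = 78
Depot→P1→P2→P4→P5→P3→Depot: 13+21+4+24+25+21 = 108
Depot→P1→P2→P5→P3→P4→Depot: 13+21+22+25+9+30 = 120
Depot→P1→P2→P5→P4→P3→Depot: 13+21+22+24+9+21 = 110
Depot→P1→P3→P2→P4→P5→Depot: 13+8+13+4+24+6 = 68
Depot→P1→P3→P2→P5→P4→Depot: 13+8+13+22+24+30 = 110
Depot→P1→P3→P4→P2→P5→Depot: 13+8+9+4+22+6 = 62
Depot→P1→P3→P4→P5→P2→Depot: 13+8+9+24+22+28 = 104
Depot→P1→P3→P5→P2→P4→Depot: 13+8+25+22+4+30 = 102
Depot→P1→P3→P5→P4→P2→Depot: 13+8+25+24+4+28 = 102
Depot→P1→P4→P2→P3→P5→Depot: 13+17+4+13+25+6 = 78
Depot→P1→P4→P2→P5→P3→Depot: 13+17+4+22+25+21 = 102
… (46 more)
The minimum is 62.
One optimal route: Depot → P1 → P3 → P4 → P2 → P5 → Depot (or its reverse).

62 blocks — the shortest possible round trip.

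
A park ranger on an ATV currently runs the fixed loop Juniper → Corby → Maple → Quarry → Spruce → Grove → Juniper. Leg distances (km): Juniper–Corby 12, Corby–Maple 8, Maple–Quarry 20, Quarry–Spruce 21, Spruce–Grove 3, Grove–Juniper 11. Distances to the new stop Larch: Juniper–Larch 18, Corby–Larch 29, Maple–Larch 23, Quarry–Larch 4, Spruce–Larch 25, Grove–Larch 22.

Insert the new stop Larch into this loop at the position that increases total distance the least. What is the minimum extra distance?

Insertion cost between consecutive stops i–j is d(i,Larch) + d(Larch,j) − d(i,j):
  between Juniper and Corby: 18 + 29 − 12 = 35
  between Corby and Maple: 29 + 23 − 8 = 44
  between Maple and Quarry: 23 + 4 − 20 = 7
  between Quarry and Spruce: 4 + 25 − 21 = 8
  between Spruce and Grove: 25 + 22 − 3 = 44
  between Grove and Juniper: 22 + 18 − 11 = 29
Cheapest insertion is between Maple and Quarry, adding 7.
New total = 75 + 7 = 82.

Minimum extra distance: 7 km, inserting Larch between Maple and Quarry.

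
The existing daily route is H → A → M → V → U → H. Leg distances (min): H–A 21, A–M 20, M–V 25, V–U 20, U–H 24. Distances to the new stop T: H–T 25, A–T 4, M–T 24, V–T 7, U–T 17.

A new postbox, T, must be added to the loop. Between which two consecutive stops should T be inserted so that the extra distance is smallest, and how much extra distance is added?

Insertion cost between consecutive stops i–j is d(i,T) + d(T,j) − d(i,j):
  between H and A: 25 + 4 − 21 = 8
  between A and M: 4 + 24 − 20 = 8
  between M and V: 24 + 7 − 25 = 6
  between V and U: 7 + 17 − 20 = 4
  between U and H: 17 + 25 − 24 = 18
Cheapest insertion is between V and U, adding 4.
New total = 110 + 4 = 114.

Minimum extra distance: 4 min, inserting T between V and U.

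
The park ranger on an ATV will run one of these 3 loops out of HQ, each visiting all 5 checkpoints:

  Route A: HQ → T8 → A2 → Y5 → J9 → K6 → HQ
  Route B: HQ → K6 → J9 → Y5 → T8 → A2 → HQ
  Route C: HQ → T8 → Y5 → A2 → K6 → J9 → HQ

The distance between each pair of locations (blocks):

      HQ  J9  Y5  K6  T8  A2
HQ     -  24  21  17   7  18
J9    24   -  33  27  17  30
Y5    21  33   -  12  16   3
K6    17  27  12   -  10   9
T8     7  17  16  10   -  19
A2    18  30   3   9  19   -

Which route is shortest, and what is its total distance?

Route A: 7 + 19 + 3 + 33 + 27 + 17 = 106
Route B: 17 + 27 + 33 + 16 + 19 + 18 = 130
Route C: 7 + 16 + 3 + 9 + 27 + 24 = 86

Shortest is Route C, total 86 blocks.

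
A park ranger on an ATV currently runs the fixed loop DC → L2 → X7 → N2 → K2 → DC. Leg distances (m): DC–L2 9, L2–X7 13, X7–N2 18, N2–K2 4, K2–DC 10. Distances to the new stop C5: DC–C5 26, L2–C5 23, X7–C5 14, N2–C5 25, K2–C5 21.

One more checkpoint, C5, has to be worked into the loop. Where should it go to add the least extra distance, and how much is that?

Insertion cost between consecutive stops i–j is d(i,C5) + d(C5,j) − d(i,j):
  between DC and L2: 26 + 23 − 9 = 40
  between L2 and X7: 23 + 14 − 13 = 24
  between X7 and N2: 14 + 25 − 18 = 21
  between N2 and K2: 25 + 21 − 4 = 42
  between K2 and DC: 21 + 26 − 10 = 37
Cheapest insertion is between X7 and N2, adding 21.
New total = 54 + 21 = 75.

Minimum extra distance: 21 m, inserting C5 between X7 and N2.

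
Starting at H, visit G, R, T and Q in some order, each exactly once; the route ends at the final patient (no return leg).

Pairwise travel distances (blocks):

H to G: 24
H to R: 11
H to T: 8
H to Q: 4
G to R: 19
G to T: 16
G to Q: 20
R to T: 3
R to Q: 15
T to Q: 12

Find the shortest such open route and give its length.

38 blocks — the minimum one-way total.

There are 4! = 24 possible orderings.
H→G→R→T→Q: 24+19+3+12 = 58
H→G→R→Q→T: 24+19+15+12 = 70
H→G→T→R→Q: 24+16+3+15 = 58
H→G→T→Q→R: 24+16+12+15 = 67
H→G→Q→R→T: 24+20+15+3 = 62
H→G→Q→T→R: 24+20+12+3 = 59
H→R→G→T→Q: 11+19+16+12 = 58
H→R→G→Q→T: 11+19+20+12 = 62
H→R→T→G→Q: 11+3+16+20 = 50
H→R→T→Q→G: 11+3+12+20 = 46
H→R→Q→G→T: 11+15+20+16 = 62
H→R→Q→T→G: 11+15+12+16 = 54
H→T→G→R→Q: 8+16+19+15 = 58
H→T→G→Q→R: 8+16+20+15 = 59
… (10 more)
H→Q→R→T→G: 4+15+3+16 = 38  ← best
The minimum is 38.
One shortest path: H → Q → R → T → G.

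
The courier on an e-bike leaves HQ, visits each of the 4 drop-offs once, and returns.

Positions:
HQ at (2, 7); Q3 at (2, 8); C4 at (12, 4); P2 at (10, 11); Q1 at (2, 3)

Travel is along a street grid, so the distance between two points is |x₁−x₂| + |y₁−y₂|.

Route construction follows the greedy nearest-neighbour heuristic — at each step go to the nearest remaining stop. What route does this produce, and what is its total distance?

From HQ: distances to unvisited — Q3=1, Q1=4, P2=12, C4=13. Nearest is Q3 (1).
From Q3: distances to unvisited — Q1=5, P2=11, C4=14. Nearest is Q1 (5).
From Q1: distances to unvisited — C4=11, P2=16. Nearest is C4 (11).
From C4: distances to unvisited — P2=9. Nearest is P2 (9).
Return P2→HQ: 12.
Total = 1 + 5 + 11 + 9 + 12 = 38.

Nearest-neighbour total = 38; route HQ → Q3 → Q1 → C4 → P2 → HQ.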